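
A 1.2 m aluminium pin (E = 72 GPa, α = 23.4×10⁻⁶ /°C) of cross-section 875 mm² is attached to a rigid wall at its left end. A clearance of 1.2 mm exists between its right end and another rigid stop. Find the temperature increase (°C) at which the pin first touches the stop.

Contact occurs when the free expansion equals the gap: αΔT L = 1.2 mm.
So ΔT = g/(αL) = 1.2/(23.4×10⁻⁶ × 1200) = 42.74 °C.

ΔT ≈ 42.7 °C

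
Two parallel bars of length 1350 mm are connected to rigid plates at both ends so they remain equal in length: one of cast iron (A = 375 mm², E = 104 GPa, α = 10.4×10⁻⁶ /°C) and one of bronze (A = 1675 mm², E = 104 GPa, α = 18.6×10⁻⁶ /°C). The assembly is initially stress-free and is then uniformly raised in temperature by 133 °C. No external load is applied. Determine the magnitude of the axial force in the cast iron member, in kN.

P ≈ 34.8 kN (tensile in the cast iron)

Equilibrium of a rigid end plate with no external load gives equal and opposite internal forces ±P in the two members. Since α_{bronze} > α_{cast iron}, heating drives the bronze into compression and the cast iron into tension.
Compatibility of the two members (thermal + elastic change equal): (α₁ − α₂)ΔT = P·[1/(A₁E₁) + 1/(A₂E₂)].
|α₁ − α₂|·ΔT = 8.2×10⁻⁶ × 133 = 0.001091.
1/(A₁E₁) + 1/(A₂E₂) = 1/(375×104×10³) + 1/(1675×104×10³) = 3.138×10⁻⁸ N⁻¹.
P = 0.001091 / 3.138×10⁻⁸ = 34750 N = 34.75 kN.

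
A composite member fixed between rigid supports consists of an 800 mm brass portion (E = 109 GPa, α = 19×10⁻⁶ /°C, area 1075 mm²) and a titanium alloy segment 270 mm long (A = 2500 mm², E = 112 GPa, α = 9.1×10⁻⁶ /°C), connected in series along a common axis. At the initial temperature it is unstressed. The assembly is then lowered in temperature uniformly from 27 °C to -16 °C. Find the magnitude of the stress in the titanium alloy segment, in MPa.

If the supports were absent, the total length change would be Σ αᵢΔT Lᵢ = 19×10⁻⁶×43×800 + 9.1×10⁻⁶×43×270 = 0.7593 mm.
The walls prevent any net length change, so an axial force P (same in every segment) develops. Compatibility: P · Σ Lᵢ/(AᵢEᵢ) = δ_free.
The series flexibility is Σ Lᵢ/(AᵢEᵢ) = 800/(1075×109×10³) + 270/(2500×112×10³) = 7.792×10⁻⁶ mm/N.
Hence P = δ_free / Σ(L/AE) = 0.7593/7.792×10⁻⁶ = 97.44 kN (tensile).
σ_{titanium alloy} = P / A = 97440 / 2500 = 38.98 MPa.

σ ≈ 39 MPa (tensile)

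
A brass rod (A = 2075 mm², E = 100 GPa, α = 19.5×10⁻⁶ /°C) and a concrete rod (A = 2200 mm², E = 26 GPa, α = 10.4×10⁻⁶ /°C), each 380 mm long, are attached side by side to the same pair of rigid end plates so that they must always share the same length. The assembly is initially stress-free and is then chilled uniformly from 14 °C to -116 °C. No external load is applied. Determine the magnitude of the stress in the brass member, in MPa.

σ ≈ 25.6 MPa (tensile)

Equilibrium of a rigid end plate with no external load gives equal and opposite internal forces ±P in the two members. Since α_{brass} > α_{concrete}, cooling drives the brass into tension and the concrete into compression.
Compatibility of the two members (thermal + elastic change equal): (α₁ − α₂)ΔT = P·[1/(A₁E₁) + 1/(A₂E₂)].
|α₁ − α₂|·ΔT = 9.1×10⁻⁶ × 130 = 0.001183.
1/(A₁E₁) + 1/(A₂E₂) = 1/(2075×100×10³) + 1/(2200×26×10³) = 2.23×10⁻⁸ N⁻¹.
P = 0.001183 / 2.23×10⁻⁸ = 53050 N = 53.05 kN.
σ_{brass} = P/A₁ = 53050/2075 = 25.56 MPa, tensile.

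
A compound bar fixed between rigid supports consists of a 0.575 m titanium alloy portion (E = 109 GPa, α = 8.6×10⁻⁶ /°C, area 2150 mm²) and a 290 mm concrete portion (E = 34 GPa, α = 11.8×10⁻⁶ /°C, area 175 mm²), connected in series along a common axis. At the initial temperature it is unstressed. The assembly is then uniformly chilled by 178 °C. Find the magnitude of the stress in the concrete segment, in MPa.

σ ≈ 166 MPa (tensile)

Free thermal contraction of the whole bar: Σ αᵢΔT Lᵢ = 8.6×10⁻⁶×178×575 + 11.8×10⁻⁶×178×290 = 1.489 mm.
The rigid supports impose zero overall length change; the single axial force P common to all segments must satisfy P Σ Lᵢ/(AᵢEᵢ) = δ_free.
The series flexibility is Σ Lᵢ/(AᵢEᵢ) = 575/(2150×109×10³) + 290/(175×34×10³) = 5.119×10⁻⁵ mm/N.
Hence P = δ_free / Σ(L/AE) = 1.489/5.119×10⁻⁵ = 29.09 kN (tensile).
σ_{concrete} = P / A = 29090 / 175 = 166.2 MPa.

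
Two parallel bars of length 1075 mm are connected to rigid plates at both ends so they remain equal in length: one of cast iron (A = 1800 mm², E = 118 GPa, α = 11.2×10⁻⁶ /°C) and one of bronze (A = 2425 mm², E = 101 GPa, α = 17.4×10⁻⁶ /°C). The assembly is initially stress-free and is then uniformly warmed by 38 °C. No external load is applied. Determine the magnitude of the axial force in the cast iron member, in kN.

P ≈ 26.8 kN (tensile in the cast iron)

The bronze has the larger α, so on heating it would change length more than the cast iron if both were free. The rigid plates force a common final length, so the bronze is put into compression and the cast iron into tension, with equal and opposite forces P (no external load).
Equating the net (thermal + elastic) strains gives |α₁ − α₂|·ΔT = P·[1/(A₁E₁) + 1/(A₂E₂)].
|α₁ − α₂|·ΔT = 6.2×10⁻⁶ × 38 = 0.0002356.
1/(A₁E₁) + 1/(A₂E₂) = 1/(1800×118×10³) + 1/(2425×101×10³) = 8.791×10⁻⁹ N⁻¹.
P = 0.0002356 / 8.791×10⁻⁹ = 26800 N = 26.8 kN.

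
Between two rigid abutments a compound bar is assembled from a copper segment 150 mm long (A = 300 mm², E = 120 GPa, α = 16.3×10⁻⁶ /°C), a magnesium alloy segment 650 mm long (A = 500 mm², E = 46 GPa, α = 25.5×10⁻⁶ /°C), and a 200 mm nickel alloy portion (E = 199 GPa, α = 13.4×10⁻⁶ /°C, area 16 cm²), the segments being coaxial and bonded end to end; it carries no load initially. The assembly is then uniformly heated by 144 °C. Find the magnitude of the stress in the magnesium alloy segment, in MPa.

σ ≈ 189 MPa (compressive)

With the walls removed the bar would change length by δ_free = Σ αᵢΔT Lᵢ = 16.3×10⁻⁶×144×150 + 25.5×10⁻⁶×144×650 + 13.4×10⁻⁶×144×200 = 3.125 mm.
The walls prevent any net length change, so an axial force P (same in every segment) develops. Compatibility: P · Σ Lᵢ/(AᵢEᵢ) = δ_free.
Σ Lᵢ/(AᵢEᵢ) = 150/(300×120×10³) + 650/(500×46×10³) + 200/(1600×199×10³) = 3.306×10⁻⁵ mm/N.
So P = 3.125 / 3.306×10⁻⁵ = 94.53 kN, compressive.
σ_{magnesium alloy} = P / A = 94530 / 500 = 189.1 MPa.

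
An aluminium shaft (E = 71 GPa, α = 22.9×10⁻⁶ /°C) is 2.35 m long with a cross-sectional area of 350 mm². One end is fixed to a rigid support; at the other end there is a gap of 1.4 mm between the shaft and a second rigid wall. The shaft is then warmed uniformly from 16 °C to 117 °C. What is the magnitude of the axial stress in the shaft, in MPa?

σ ≈ 122 MPa (compressive)

If the wall were absent the shaft would grow by αΔT L = 22.9×10⁻⁶ × 101 × 2350 = 5.435 mm.
This exceeds the 1.4 mm gap, so the wall pushes back. The portion of expansion that must be recovered elastically is δ_free − gap = 5.435 − 1.4 = 4.035 mm.
Compatibility: PL/(AE) = 4.035 mm, so σ = P/A = E × (4.035/2350) = 121.9 MPa.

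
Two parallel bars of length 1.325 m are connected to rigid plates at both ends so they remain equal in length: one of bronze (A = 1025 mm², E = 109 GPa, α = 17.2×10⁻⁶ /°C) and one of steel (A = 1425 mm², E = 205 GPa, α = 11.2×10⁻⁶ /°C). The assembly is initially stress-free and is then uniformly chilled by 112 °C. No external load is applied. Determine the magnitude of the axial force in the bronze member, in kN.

P ≈ 54.3 kN (tensile in the bronze)

Equilibrium of a rigid end plate with no external load gives equal and opposite internal forces ±P in the two members. Since α_{bronze} > α_{steel}, cooling drives the bronze into tension and the steel into compression.
Equating the net (thermal + elastic) strains gives |α₁ − α₂|·ΔT = P·[1/(A₁E₁) + 1/(A₂E₂)].
|α₁ − α₂|·ΔT = 6×10⁻⁶ × 112 = 0.000672.
1/(A₁E₁) + 1/(A₂E₂) = 1/(1025×109×10³) + 1/(1425×205×10³) = 1.237×10⁻⁸ N⁻¹.
So P = 0.000672 / 1.237×10⁻⁸ = 54.31 kN.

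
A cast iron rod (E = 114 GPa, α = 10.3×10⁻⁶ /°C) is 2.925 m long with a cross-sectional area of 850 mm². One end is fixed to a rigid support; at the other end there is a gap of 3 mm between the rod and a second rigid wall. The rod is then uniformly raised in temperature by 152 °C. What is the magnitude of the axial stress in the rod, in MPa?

Free thermal elongation = αΔT L = 10.3×10⁻⁶ × 152 × 2925 = 4.579 mm.
After closing the 3 mm clearance, 4.579 − 3 = 1.579 mm of expansion remains to be suppressed by the wall.
Compatibility: PL/(AE) = 1.579 mm, so σ = P/A = E × (1.579/2925) = 61.56 MPa.

σ ≈ 61.6 MPa (compressive)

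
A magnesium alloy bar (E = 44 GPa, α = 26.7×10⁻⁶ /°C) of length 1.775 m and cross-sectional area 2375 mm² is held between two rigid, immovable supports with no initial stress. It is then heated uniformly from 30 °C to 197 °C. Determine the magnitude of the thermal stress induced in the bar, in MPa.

σ ≈ 196 MPa (compressive)

The supports are rigid, so the total axial strain is zero. The restrained thermal strain is ε = αΔT = 26.7×10⁻⁶ × 167 = 4458.9×10⁻⁶.
Hence σ = E·αΔT = 44×10³ × 4458.9×10⁻⁶ = 196.2 MPa, compressive.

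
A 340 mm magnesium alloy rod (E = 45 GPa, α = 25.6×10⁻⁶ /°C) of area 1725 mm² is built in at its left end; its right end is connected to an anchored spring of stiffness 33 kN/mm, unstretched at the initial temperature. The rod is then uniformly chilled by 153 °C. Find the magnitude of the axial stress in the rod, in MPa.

If the spring were absent the rod would shorten by αΔT L = 25.6×10⁻⁶ × 153 × 340 = 1.332 mm.
With a force P in the spring, the elastic change of the rod is PL/(AE) and that of the spring is P/k; compatibility requires their sum to equal δ_free.
So P = δ_free / [L/(AE) + 1/k] = 1.332 / [ 340/(1725×45×10³) + 1/(33×10³) ].
P = 1.332 / 3.468×10⁻⁵ = 38400 N.
σ = P/A = 38400/1725 = 22.26 MPa.

σ ≈ 22.3 MPa (tensile)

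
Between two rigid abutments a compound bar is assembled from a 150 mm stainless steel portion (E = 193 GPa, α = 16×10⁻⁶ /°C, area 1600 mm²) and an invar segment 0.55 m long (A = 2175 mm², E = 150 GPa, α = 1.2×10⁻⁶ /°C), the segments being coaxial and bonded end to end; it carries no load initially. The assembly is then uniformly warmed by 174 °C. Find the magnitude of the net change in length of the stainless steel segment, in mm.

Free thermal expansion of the whole bar: Σ αᵢΔT Lᵢ = 16×10⁻⁶×174×150 + 1.2×10⁻⁶×174×550 = 0.5324 mm.
The walls prevent any net length change, so an axial force P (same in every segment) develops. Compatibility: P · Σ Lᵢ/(AᵢEᵢ) = δ_free.
The series flexibility is Σ Lᵢ/(AᵢEᵢ) = 150/(1600×193×10³) + 550/(2175×150×10³) = 2.172×10⁻⁶ mm/N.
P = 0.5324 / 2.172×10⁻⁶ = 245200 N = 245.2 kN, compressive.
For the stainless steel segment, free thermal change = 16×10⁻⁶×174×150 = 0.4176 mm and elastic change from P = 245200×150/(1600×193×10³) = 0.1191 mm; these oppose, so the net change is 0.299 mm (segment lengthens).

|ΔL| ≈ 0.299 mm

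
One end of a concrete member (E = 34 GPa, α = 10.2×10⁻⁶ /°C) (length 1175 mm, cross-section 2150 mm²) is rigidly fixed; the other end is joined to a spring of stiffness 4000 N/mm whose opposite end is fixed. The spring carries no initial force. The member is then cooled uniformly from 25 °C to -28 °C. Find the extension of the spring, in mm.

δ ≈ 0.597 mm

Free thermal contraction: δ_free = αΔT L = 10.2×10⁻⁶ × 53 × 1175 = 0.6352 mm.
With a force P in the spring, the elastic change of the member is PL/(AE) and that of the spring is P/k; compatibility requires their sum to equal δ_free.
P [ L/(AE) + 1/k ] = δ_free → P [ 1175/(2150×34×10³) + 1/(4000) ] = 0.6352.
P = 0.6352 / 0.0002661 = 2387 N.
Spring extension = P/k = 2387/(4000) = 0.5968 mm.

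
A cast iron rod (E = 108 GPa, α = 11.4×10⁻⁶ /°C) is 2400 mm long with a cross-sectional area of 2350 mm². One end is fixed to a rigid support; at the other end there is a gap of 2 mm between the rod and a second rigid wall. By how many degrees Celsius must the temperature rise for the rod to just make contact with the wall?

The gap closes when αΔT L = 2 mm, since the rod is still unstressed at that instant.
ΔT = 2 / (11.4×10⁻⁶ × 2400) = 73.1 °C.

ΔT ≈ 73.1 °C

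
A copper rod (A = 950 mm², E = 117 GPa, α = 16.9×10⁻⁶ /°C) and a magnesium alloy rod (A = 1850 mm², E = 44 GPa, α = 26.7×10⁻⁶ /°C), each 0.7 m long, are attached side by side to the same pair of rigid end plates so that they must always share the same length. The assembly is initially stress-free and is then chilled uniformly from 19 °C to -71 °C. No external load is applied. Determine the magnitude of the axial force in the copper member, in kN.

P ≈ 41.4 kN (compressive in the copper)

The magnesium alloy has the larger α, so on cooling it would change length more than the copper if both were free. The rigid plates force a common final length, so the magnesium alloy is put into tension and the copper into compression, with equal and opposite forces P (no external load).
Equating the net (thermal + elastic) strains gives |α₁ − α₂|·ΔT = P·[1/(A₁E₁) + 1/(A₂E₂)].
|α₁ − α₂|·ΔT = 9.8×10⁻⁶ × 90 = 0.000882.
1/(A₁E₁) + 1/(A₂E₂) = 1/(950×117×10³) + 1/(1850×44×10³) = 2.128×10⁻⁸ N⁻¹.
So P = 0.000882 / 2.128×10⁻⁸ = 41.44 kN.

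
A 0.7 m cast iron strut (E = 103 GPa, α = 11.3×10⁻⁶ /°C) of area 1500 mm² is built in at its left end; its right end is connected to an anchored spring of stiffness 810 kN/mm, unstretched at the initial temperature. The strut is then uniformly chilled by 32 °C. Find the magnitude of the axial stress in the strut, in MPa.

If the spring were absent the strut would shorten by αΔT L = 11.3×10⁻⁶ × 32 × 700 = 0.2531 mm.
With a force P in the spring, the elastic change of the strut is PL/(AE) and that of the spring is P/k; compatibility requires their sum to equal δ_free.
So P = δ_free / [L/(AE) + 1/k] = 0.2531 / [ 700/(1500×103×10³) + 1/(810×10³) ].
P = 0.2531 / 5.765×10⁻⁶ = 43900 N.
σ = P/A = 43900/1500 = 29.27 MPa.

σ ≈ 29.3 MPa (tensile)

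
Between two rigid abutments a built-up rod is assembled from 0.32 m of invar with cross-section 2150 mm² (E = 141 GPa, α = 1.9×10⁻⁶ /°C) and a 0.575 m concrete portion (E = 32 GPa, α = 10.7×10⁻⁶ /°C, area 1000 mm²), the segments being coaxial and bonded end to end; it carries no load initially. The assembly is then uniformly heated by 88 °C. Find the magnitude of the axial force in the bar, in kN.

Free thermal expansion of the whole bar: Σ αᵢΔT Lᵢ = 1.9×10⁻⁶×88×320 + 10.7×10⁻⁶×88×575 = 0.5949 mm.
The rigid supports impose zero overall length change; the single axial force P common to all segments must satisfy P Σ Lᵢ/(AᵢEᵢ) = δ_free.
Σ Lᵢ/(AᵢEᵢ) = 320/(2150×141×10³) + 575/(1000×32×10³) = 1.902×10⁻⁵ mm/N.
Hence P = δ_free / Σ(L/AE) = 0.5949/1.902×10⁻⁵ = 31.27 kN (compressive).

P ≈ 31.3 kN (compressive)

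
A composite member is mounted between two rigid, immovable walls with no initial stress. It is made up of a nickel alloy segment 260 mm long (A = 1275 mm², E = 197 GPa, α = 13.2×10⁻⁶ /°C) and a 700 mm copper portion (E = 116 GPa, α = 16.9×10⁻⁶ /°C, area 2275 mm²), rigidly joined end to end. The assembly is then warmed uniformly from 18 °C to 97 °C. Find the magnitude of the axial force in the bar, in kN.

P ≈ 327 kN (compressive)

With the walls removed the bar would change length by δ_free = Σ αᵢΔT Lᵢ = 13.2×10⁻⁶×79×260 + 16.9×10⁻⁶×79×700 = 1.206 mm.
Since the ends are fixed, an axial force P builds up, equal in every segment, with P · Σ Lᵢ/(AᵢEᵢ) = δ_free.
The series flexibility is Σ Lᵢ/(AᵢEᵢ) = 260/(1275×197×10³) + 700/(2275×116×10³) = 3.688×10⁻⁶ mm/N.
Hence P = δ_free / Σ(L/AE) = 1.206/3.688×10⁻⁶ = 327 kN (compressive).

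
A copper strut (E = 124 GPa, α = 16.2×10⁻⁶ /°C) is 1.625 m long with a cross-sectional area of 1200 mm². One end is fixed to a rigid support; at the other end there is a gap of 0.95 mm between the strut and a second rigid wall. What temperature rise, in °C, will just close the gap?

The gap closes when αΔT L = 0.95 mm, since the strut is still unstressed at that instant.
So ΔT = g/(αL) = 0.95/(16.2×10⁻⁶ × 1625) = 36.09 °C.

ΔT ≈ 36.1 °C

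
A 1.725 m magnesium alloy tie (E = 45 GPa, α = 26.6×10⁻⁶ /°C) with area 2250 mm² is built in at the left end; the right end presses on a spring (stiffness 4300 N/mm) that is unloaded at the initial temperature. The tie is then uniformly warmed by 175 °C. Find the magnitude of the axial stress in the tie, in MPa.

σ ≈ 14.3 MPa (compressive)

The unrestrained thermal change is αΔT L = 26.6×10⁻⁶ × 175 × 1725 = 8.03 mm.
Let P be the compressive force at the spring. The tie shortens elastically by PL/(AE) and the spring compresses by P/k; together these equal δ_free.
P [ L/(AE) + 1/k ] = δ_free → P [ 1725/(2250×45×10³) + 1/(4300) ] = 8.03.
P = 8.03 / 0.0002496 = 32170 N.
σ = P/A = 32170/2250 = 14.3 MPa.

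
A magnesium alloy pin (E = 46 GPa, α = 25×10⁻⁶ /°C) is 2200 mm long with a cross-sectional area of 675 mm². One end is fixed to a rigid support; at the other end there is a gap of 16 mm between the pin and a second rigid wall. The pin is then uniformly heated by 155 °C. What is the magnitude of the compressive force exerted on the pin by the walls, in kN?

If the wall were absent the pin would grow by αΔT L = 25×10⁻⁶ × 155 × 2200 = 8.525 mm.
This is smaller than the 16 mm clearance, so the pin expands freely without reaching the stop — the stress is zero.

P ≈ 0 kN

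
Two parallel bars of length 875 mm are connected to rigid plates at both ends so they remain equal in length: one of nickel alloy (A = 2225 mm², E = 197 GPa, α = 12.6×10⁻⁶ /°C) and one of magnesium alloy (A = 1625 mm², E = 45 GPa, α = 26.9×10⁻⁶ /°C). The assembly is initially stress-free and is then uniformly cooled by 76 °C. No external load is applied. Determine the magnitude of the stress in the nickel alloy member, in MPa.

σ ≈ 30.6 MPa (compressive)

Equilibrium of a rigid end plate with no external load gives equal and opposite internal forces ±P in the two members. Since α_{magnesium alloy} > α_{nickel alloy}, cooling drives the magnesium alloy into tension and the nickel alloy into compression.
Equating the net (thermal + elastic) strains gives |α₁ − α₂|·ΔT = P·[1/(A₁E₁) + 1/(A₂E₂)].
|α₁ − α₂|·ΔT = 14.3×10⁻⁶ × 76 = 0.001087.
1/(A₁E₁) + 1/(A₂E₂) = 1/(2225×197×10³) + 1/(1625×45×10³) = 1.596×10⁻⁸ N⁻¹.
P = 0.001087 / 1.596×10⁻⁸ = 68110 N = 68.11 kN.
σ_{nickel alloy} = P/A₁ = 68110/2225 = 30.61 MPa, compressive.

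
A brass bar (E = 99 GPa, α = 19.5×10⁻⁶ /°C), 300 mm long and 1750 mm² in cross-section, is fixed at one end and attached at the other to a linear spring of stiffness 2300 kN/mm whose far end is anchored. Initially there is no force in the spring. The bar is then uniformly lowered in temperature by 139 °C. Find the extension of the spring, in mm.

The unrestrained thermal change is αΔT L = 19.5×10⁻⁶ × 139 × 300 = 0.8131 mm.
Let P be the tensile force in the spring. The bar extends elastically by PL/(AE) and the spring stretches by P/k; together these equal δ_free.
So P = δ_free / [L/(AE) + 1/k] = 0.8131 / [ 300/(1750×99×10³) + 1/(2300×10³) ].
P = 0.8131 / 2.166×10⁻⁶ = 375300 N.
Spring extension = P/k = 375300/(2300×10³) = 0.1632 mm.

δ ≈ 0.163 mm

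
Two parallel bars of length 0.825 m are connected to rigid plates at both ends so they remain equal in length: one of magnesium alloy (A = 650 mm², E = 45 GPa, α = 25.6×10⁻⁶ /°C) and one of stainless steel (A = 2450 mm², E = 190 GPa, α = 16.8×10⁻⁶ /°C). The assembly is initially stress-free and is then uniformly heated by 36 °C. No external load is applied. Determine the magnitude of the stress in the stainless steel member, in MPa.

Both members must finish at the same length. With the larger α, the magnesium alloy tends to over-expand; the plates restrain it, putting the magnesium alloy in compression and the stainless steel in tension. With no external load the two internal forces are equal and opposite, magnitude P.
Setting the final lengths equal and cancelling L: (α₁ − α₂)ΔT = P/(A₁E₁) + P/(A₂E₂).
|α₁ − α₂|·ΔT = 8.8×10⁻⁶ × 36 = 0.0003168.
1/(A₁E₁) + 1/(A₂E₂) = 1/(650×45×10³) + 1/(2450×190×10³) = 3.634×10⁻⁸ N⁻¹.
P = 0.0003168 / 3.634×10⁻⁸ = 8719 N = 8.719 kN.
σ_{stainless steel} = P/A₂ = 8719/2450 = 3.559 MPa, tensile.

σ ≈ 3.56 MPa (tensile)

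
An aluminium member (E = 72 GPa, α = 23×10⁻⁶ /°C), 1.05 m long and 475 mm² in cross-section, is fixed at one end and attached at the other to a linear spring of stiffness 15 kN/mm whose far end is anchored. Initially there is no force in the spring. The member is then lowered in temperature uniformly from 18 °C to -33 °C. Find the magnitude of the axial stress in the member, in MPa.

σ ≈ 26.6 MPa (tensile)

The unrestrained thermal change is αΔT L = 23×10⁻⁶ × 51 × 1050 = 1.232 mm.
Let P be the tensile force in the spring. The member extends elastically by PL/(AE) and the spring stretches by P/k; together these equal δ_free.
P [ L/(AE) + 1/k ] = δ_free → P [ 1050/(475×72×10³) + 1/(15×10³) ] = 1.232.
P = 1.232 / 9.737×10⁻⁵ = 12650 N.
σ = P/A = 12650/475 = 26.63 MPa.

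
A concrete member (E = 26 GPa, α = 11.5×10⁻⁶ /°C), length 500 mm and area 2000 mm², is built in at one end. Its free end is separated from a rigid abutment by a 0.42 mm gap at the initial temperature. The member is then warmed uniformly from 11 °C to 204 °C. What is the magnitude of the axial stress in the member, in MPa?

If the wall were absent the member would grow by αΔT L = 11.5×10⁻⁶ × 193 × 500 = 1.11 mm.
This exceeds the 0.42 mm gap, so the wall pushes back. The portion of expansion that must be recovered elastically is δ_free − gap = 1.11 − 0.42 = 0.6898 mm.
That suppressed elongation corresponds to σ = E·Δ/L = 26×10³ × 0.6898/500 = 35.87 MPa.

σ ≈ 35.9 MPa (compressive)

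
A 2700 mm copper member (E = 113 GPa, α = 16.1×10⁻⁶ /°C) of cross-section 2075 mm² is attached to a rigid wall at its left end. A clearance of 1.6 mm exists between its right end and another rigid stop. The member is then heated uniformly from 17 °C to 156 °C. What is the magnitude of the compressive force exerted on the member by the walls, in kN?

P ≈ 386 kN

If the wall were absent the member would grow by αΔT L = 16.1×10⁻⁶ × 139 × 2700 = 6.042 mm.
The gap closes (δ_free > 1.6 mm) and the wall then resists a further 6.042 − 1.6 = 4.442 mm of expansion.
So σ = E(δ_free − g)/L = 113×10³ × 4.442/2700 = 185.9 MPa.
P = σA = 185.9 × 2075 = 385.8 kN.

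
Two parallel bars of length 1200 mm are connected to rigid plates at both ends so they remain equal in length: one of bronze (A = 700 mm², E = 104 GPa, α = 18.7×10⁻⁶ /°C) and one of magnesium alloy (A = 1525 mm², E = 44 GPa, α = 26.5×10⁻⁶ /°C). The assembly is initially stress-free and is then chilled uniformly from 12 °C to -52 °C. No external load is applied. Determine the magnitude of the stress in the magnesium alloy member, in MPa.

Equilibrium of a rigid end plate with no external load gives equal and opposite internal forces ±P in the two members. Since α_{magnesium alloy} > α_{bronze}, cooling drives the magnesium alloy into tension and the bronze into compression.
Setting the final lengths equal and cancelling L: (α₁ − α₂)ΔT = P/(A₁E₁) + P/(A₂E₂).
|α₁ − α₂|·ΔT = 7.8×10⁻⁶ × 64 = 0.0004992.
1/(A₁E₁) + 1/(A₂E₂) = 1/(700×104×10³) + 1/(1525×44×10³) = 2.864×10⁻⁸ N⁻¹.
P = 0.0004992 / 2.864×10⁻⁸ = 17430 N = 17.43 kN.
σ_{magnesium alloy} = P/A₂ = 17430/1525 = 11.43 MPa, tensile.

σ ≈ 11.4 MPa (tensile)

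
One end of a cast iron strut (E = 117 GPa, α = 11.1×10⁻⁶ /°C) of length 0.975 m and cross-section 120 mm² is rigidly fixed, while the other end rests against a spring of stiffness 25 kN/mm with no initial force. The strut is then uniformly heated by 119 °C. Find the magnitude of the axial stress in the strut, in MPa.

σ ≈ 98.1 MPa (compressive)

The unrestrained thermal change is αΔT L = 11.1×10⁻⁶ × 119 × 975 = 1.288 mm.
Let P be the compressive force at the spring. The strut shortens elastically by PL/(AE) and the spring compresses by P/k; together these equal δ_free.
So P = δ_free / [L/(AE) + 1/k] = 1.288 / [ 975/(120×117×10³) + 1/(25×10³) ].
P = 1.288 / 0.0001094 = 11770 N.
σ = P/A = 11770/120 = 98.06 MPa.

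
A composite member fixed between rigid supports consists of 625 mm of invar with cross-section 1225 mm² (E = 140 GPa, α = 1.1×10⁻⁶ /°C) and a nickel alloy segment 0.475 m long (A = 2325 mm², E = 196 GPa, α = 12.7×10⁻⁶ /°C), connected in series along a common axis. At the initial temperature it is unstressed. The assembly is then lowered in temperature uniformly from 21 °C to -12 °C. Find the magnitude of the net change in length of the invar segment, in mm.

Free thermal contraction of the whole bar: Σ αᵢΔT Lᵢ = 1.1×10⁻⁶×33×625 + 12.7×10⁻⁶×33×475 = 0.2218 mm.
The walls prevent any net length change, so an axial force P (same in every segment) develops. Compatibility: P · Σ Lᵢ/(AᵢEᵢ) = δ_free.
The series flexibility is Σ Lᵢ/(AᵢEᵢ) = 625/(1225×140×10³) + 475/(2325×196×10³) = 4.687×10⁻⁶ mm/N.
P = 0.2218 / 4.687×10⁻⁶ = 47320 N = 47.32 kN, tensile.
For the invar segment, free thermal change = 1.1×10⁻⁶×33×625 = 0.02269 mm and elastic change from P = 47320×625/(1225×140×10³) = 0.1724 mm; these oppose, so the net change is 0.15 mm (segment lengthens).

|ΔL| ≈ 0.15 mm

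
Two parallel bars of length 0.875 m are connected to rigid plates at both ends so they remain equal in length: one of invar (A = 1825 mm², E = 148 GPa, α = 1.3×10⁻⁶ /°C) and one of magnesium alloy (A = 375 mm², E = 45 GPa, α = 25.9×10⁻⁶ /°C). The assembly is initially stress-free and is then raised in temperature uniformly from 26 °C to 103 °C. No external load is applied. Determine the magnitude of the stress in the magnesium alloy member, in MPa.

Equilibrium of a rigid end plate with no external load gives equal and opposite internal forces ±P in the two members. Since α_{magnesium alloy} > α_{invar}, heating drives the magnesium alloy into compression and the invar into tension.
Setting the final lengths equal and cancelling L: (α₁ − α₂)ΔT = P/(A₁E₁) + P/(A₂E₂).
|α₁ − α₂|·ΔT = 24.6×10⁻⁶ × 77 = 0.001894.
1/(A₁E₁) + 1/(A₂E₂) = 1/(1825×148×10³) + 1/(375×45×10³) = 6.296×10⁻⁸ N⁻¹.
P = 0.001894 / 6.296×10⁻⁸ = 30090 N = 30.09 kN.
σ_{magnesium alloy} = P/A₂ = 30090/375 = 80.23 MPa, compressive.

σ ≈ 80.2 MPa (compressive)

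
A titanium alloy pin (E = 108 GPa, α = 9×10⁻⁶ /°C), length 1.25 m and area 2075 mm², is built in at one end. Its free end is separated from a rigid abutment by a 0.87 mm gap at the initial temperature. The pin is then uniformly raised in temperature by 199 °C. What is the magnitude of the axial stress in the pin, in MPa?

If the wall were absent the pin would grow by αΔT L = 9×10⁻⁶ × 199 × 1250 = 2.239 mm.
The gap closes (δ_free > 0.87 mm) and the wall then resists a further 2.239 − 0.87 = 1.369 mm of expansion.
That suppressed elongation corresponds to σ = E·Δ/L = 108×10³ × 1.369/1250 = 118.3 MPa.

σ ≈ 118 MPa (compressive)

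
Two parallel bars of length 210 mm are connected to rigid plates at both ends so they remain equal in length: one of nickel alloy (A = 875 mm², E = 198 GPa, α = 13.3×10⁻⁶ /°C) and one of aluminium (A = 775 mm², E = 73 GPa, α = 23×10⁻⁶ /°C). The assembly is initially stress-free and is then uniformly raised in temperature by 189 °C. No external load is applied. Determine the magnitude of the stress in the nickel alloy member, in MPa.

σ ≈ 89.4 MPa (tensile)

The aluminium has the larger α, so on heating it would change length more than the nickel alloy if both were free. The rigid plates force a common final length, so the aluminium is put into compression and the nickel alloy into tension, with equal and opposite forces P (no external load).
Compatibility of the two members (thermal + elastic change equal): (α₁ − α₂)ΔT = P·[1/(A₁E₁) + 1/(A₂E₂)].
|α₁ − α₂|·ΔT = 9.7×10⁻⁶ × 189 = 0.001833.
1/(A₁E₁) + 1/(A₂E₂) = 1/(875×198×10³) + 1/(775×73×10³) = 2.345×10⁻⁸ N⁻¹.
So P = 0.001833 / 2.345×10⁻⁸ = 78.19 kN.
σ_{nickel alloy} = P/A₁ = 78190/875 = 89.36 MPa, tensile.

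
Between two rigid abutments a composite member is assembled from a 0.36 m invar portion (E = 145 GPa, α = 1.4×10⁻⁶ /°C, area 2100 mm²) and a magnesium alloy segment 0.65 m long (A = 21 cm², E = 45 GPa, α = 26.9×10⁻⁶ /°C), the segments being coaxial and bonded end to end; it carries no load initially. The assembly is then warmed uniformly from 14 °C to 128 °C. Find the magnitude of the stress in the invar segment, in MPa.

σ ≈ 121 MPa (compressive)

If the supports were absent, the total length change would be Σ αᵢΔT Lᵢ = 1.4×10⁻⁶×114×360 + 26.9×10⁻⁶×114×650 = 2.051 mm.
Since the ends are fixed, an axial force P builds up, equal in every segment, with P · Σ Lᵢ/(AᵢEᵢ) = δ_free.
The series flexibility is Σ Lᵢ/(AᵢEᵢ) = 360/(2100×145×10³) + 650/(2100×45×10³) = 8.061×10⁻⁶ mm/N.
Hence P = δ_free / Σ(L/AE) = 2.051/8.061×10⁻⁶ = 254.4 kN (compressive).
σ_{invar} = P / A = 254400 / 2100 = 121.2 MPa.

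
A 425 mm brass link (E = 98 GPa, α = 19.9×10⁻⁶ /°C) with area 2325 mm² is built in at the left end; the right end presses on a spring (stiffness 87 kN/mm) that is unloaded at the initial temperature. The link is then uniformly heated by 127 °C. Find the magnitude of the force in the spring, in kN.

If the spring were absent the link would lengthen by αΔT L = 19.9×10⁻⁶ × 127 × 425 = 1.074 mm.
With a force P in the spring, the elastic change of the link is PL/(AE) and that of the spring is P/k; compatibility requires their sum to equal δ_free.
P [ L/(AE) + 1/k ] = δ_free → P [ 425/(2325×98×10³) + 1/(87×10³) ] = 1.074.
P = 1.074 / 1.336×10⁻⁵ = 80400 N.

P ≈ 80.4 kN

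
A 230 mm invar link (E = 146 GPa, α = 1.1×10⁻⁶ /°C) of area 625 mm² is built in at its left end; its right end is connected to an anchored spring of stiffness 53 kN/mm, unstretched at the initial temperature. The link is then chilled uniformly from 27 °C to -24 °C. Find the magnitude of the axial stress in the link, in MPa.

The unrestrained thermal change is αΔT L = 1.1×10⁻⁶ × 51 × 230 = 0.0129 mm.
Let P be the tensile force in the spring. The link extends elastically by PL/(AE) and the spring stretches by P/k; together these equal δ_free.
P [ L/(AE) + 1/k ] = δ_free → P [ 230/(625×146×10³) + 1/(53×10³) ] = 0.0129.
P = 0.0129 / 2.139×10⁻⁵ = 603.3 N.
σ = P/A = 603.3/625 = 0.9652 MPa.

σ ≈ 0.965 MPa (tensile)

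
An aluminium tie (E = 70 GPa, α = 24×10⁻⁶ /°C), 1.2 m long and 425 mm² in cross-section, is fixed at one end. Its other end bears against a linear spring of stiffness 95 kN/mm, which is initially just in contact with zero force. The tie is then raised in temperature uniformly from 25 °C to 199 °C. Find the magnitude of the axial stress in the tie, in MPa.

σ ≈ 232 MPa (compressive)

Free thermal expansion: δ_free = αΔT L = 24×10⁻⁶ × 174 × 1200 = 5.011 mm.
With a force P in the spring, the elastic change of the tie is PL/(AE) and that of the spring is P/k; compatibility requires their sum to equal δ_free.
So P = δ_free / [L/(AE) + 1/k] = 5.011 / [ 1200/(425×70×10³) + 1/(95×10³) ].
P = 5.011 / 5.086×10⁻⁵ = 98520 N.
σ = P/A = 98520/425 = 231.8 MPa.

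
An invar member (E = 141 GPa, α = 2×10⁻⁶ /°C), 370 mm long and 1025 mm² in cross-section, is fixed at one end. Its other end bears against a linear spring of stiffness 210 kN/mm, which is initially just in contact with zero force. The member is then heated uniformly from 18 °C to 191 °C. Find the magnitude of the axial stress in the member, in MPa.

σ ≈ 17.1 MPa (compressive)

Free thermal expansion: δ_free = αΔT L = 2×10⁻⁶ × 173 × 370 = 0.128 mm.
Let P be the compressive force at the spring. The member shortens elastically by PL/(AE) and the spring compresses by P/k; together these equal δ_free.
So P = δ_free / [L/(AE) + 1/k] = 0.128 / [ 370/(1025×141×10³) + 1/(210×10³) ].
P = 0.128 / 7.322×10⁻⁶ = 17480 N.
σ = P/A = 17480/1025 = 17.06 MPa.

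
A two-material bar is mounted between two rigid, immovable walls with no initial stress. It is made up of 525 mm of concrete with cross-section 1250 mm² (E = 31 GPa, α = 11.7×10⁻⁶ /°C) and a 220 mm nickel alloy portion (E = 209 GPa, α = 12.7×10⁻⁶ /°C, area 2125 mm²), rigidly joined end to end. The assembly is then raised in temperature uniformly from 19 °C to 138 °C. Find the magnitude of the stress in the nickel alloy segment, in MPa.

σ ≈ 35.6 MPa (compressive)

With the walls removed the bar would change length by δ_free = Σ αᵢΔT Lᵢ = 11.7×10⁻⁶×119×525 + 12.7×10⁻⁶×119×220 = 1.063 mm.
The walls prevent any net length change, so an axial force P (same in every segment) develops. Compatibility: P · Σ Lᵢ/(AᵢEᵢ) = δ_free.
The series flexibility is Σ Lᵢ/(AᵢEᵢ) = 525/(1250×31×10³) + 220/(2125×209×10³) = 1.404×10⁻⁵ mm/N.
Hence P = δ_free / Σ(L/AE) = 1.063/1.404×10⁻⁵ = 75.72 kN (compressive).
σ_{nickel alloy} = P / A = 75720 / 2125 = 35.63 MPa.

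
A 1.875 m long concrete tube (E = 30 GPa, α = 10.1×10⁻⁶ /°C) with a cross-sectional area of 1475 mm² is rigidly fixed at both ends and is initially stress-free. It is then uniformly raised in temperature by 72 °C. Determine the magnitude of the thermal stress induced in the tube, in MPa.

σ ≈ 21.8 MPa (compressive)

Because both ends are immovable the net strain is zero, and the suppressed thermal strain is αΔT = 10.1×10⁻⁶ × 72 = 727.2×10⁻⁶.
The stress required to suppress this strain is σ = Eε = 30×10³ × 727.2×10⁻⁶ = 21.82 MPa, compressive since the tube is trying to expand.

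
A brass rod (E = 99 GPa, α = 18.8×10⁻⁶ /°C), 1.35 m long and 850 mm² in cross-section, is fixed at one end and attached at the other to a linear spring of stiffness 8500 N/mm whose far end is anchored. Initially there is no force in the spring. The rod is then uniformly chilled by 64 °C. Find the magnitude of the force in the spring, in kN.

The unrestrained thermal change is αΔT L = 18.8×10⁻⁶ × 64 × 1350 = 1.624 mm.
Let P be the tensile force in the spring. The rod extends elastically by PL/(AE) and the spring stretches by P/k; together these equal δ_free.
P [ L/(AE) + 1/k ] = δ_free → P [ 1350/(850×99×10³) + 1/(8500) ] = 1.624.
P = 1.624 / 0.0001337 = 12150 N.

P ≈ 12.1 kN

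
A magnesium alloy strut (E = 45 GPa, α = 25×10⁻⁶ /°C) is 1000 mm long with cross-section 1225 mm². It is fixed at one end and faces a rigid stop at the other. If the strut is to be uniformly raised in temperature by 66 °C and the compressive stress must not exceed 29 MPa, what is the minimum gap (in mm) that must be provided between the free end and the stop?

g ≈ 1.01 mm

Free expansion if unrestrained: δ_free = αΔT L = 25×10⁻⁶ × 66 × 1000 = 1.65 mm.
At the allowable stress the elastic shortening the wall may impose is σL/E = 29 × 1000 / (45×10³) = 0.6444 mm.
So the gap has to take up the difference, g_min = δ_free − σL/E = 1.65 − 0.6444 = 1.006 mm.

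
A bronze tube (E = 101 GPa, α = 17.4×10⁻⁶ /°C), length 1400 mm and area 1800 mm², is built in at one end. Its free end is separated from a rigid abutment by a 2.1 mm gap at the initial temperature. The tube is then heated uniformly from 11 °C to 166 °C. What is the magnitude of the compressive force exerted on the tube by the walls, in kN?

Unrestrained expansion: δ_free = αΔT L = 17.4×10⁻⁶ × 155 × 1400 = 3.776 mm.
The gap closes (δ_free > 2.1 mm) and the wall then resists a further 3.776 − 2.1 = 1.676 mm of expansion.
Compatibility: PL/(AE) = 1.676 mm, so σ = P/A = E × (1.676/1400) = 120.9 MPa.
P = σA = 120.9 × 1800 = 217.6 kN.

P ≈ 218 kN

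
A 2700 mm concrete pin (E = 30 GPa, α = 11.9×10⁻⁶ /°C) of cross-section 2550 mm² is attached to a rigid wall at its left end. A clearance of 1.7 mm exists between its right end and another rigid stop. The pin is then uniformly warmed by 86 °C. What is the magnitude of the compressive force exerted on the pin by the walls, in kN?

Free thermal elongation = αΔT L = 11.9×10⁻⁶ × 86 × 2700 = 2.763 mm.
The gap closes (δ_free > 1.7 mm) and the wall then resists a further 2.763 − 1.7 = 1.063 mm of expansion.
That suppressed elongation corresponds to σ = E·Δ/L = 30×10³ × 1.063/2700 = 11.81 MPa.
P = σA = 11.81 × 2550 = 30.12 kN.

P ≈ 30.1 kN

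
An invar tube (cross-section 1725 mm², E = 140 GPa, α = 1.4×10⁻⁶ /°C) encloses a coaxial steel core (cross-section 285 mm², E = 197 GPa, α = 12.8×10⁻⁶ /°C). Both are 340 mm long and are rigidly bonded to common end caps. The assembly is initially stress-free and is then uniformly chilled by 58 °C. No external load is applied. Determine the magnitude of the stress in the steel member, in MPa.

σ ≈ 106 MPa (tensile)

The steel has the larger α, so on cooling it would change length more than the invar if both were free. The rigid plates force a common final length, so the steel is put into tension and the invar into compression, with equal and opposite forces P (no external load).
Compatibility of the two members (thermal + elastic change equal): (α₁ − α₂)ΔT = P·[1/(A₁E₁) + 1/(A₂E₂)].
|α₁ − α₂|·ΔT = 11.4×10⁻⁶ × 58 = 0.0006612.
1/(A₁E₁) + 1/(A₂E₂) = 1/(1725×140×10³) + 1/(285×197×10³) = 2.195×10⁻⁸ N⁻¹.
P = 0.0006612 / 2.195×10⁻⁸ = 30120 N = 30.12 kN.
σ_{steel} = P/A₂ = 30120/285 = 105.7 MPa, tensile.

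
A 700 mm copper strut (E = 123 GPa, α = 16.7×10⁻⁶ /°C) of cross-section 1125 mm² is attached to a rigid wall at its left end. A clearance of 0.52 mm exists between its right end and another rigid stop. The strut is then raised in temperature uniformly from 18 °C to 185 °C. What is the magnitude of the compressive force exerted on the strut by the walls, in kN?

P ≈ 283 kN

If the wall were absent the strut would grow by αΔT L = 16.7×10⁻⁶ × 167 × 700 = 1.952 mm.
The gap closes (δ_free > 0.52 mm) and the wall then resists a further 1.952 − 0.52 = 1.432 mm of expansion.
Compatibility: PL/(AE) = 1.432 mm, so σ = P/A = E × (1.432/700) = 251.7 MPa.
Force on the wall = σA = 251.7 × 1125 mm² = 283.1 kN.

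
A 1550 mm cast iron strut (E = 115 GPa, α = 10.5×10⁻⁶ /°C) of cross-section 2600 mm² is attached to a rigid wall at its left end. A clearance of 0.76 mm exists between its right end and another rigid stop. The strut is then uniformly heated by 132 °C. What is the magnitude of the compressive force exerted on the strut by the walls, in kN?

Free thermal elongation = αΔT L = 10.5×10⁻⁶ × 132 × 1550 = 2.148 mm.
This exceeds the 0.76 mm gap, so the wall pushes back. The portion of expansion that must be recovered elastically is δ_free − gap = 2.148 − 0.76 = 1.388 mm.
That suppressed elongation corresponds to σ = E·Δ/L = 115×10³ × 1.388/1550 = 103 MPa.
Force on the wall = σA = 103 × 2600 mm² = 267.8 kN.

P ≈ 268 kN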